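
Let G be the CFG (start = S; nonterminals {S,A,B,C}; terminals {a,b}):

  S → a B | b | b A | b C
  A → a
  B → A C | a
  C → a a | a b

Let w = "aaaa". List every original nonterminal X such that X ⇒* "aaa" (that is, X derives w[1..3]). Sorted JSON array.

CNF form of G:
  S -> T0 B | T1 A | T1 C | b
  A -> a
  B -> A C | a
  C -> T0 T0 | T0 T1
  T0 -> a
  T1 -> b

CYK fill — only the sub-triangle for w[1..3]:
  T[1,1] 'a' = {A,B,T0}  orig:{A,B}
  T[2,2] 'a' = {A,B,T0}  orig:{A,B}
  T[3,3] 'a' = {A,B,T0}  orig:{A,B}
  T[1,2] 'aa' = {C,S}
  T[2,3] 'aa' = {C,S}
  T[1,3] 'aaa' = {B}

Original NTs in T[1,3] deriving "aaa": ["B"]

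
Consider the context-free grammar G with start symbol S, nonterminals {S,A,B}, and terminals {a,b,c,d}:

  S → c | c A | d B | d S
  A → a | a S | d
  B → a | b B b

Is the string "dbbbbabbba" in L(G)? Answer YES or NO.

CNF form of G:
  S -> T2 A | T3 B | T3 S | c
  A -> T0 S | a | d
  B -> T1 X4 | a
  T0 -> a
  T1 -> b
  T2 -> c
  T3 -> d
  X4 -> B T1

CYK table (by increasing span):
  [0..0]={A,T3}  "d"  orig:{A}
  [1..1]={T1}  "b"  orig:{}
  [2..2]={T1}  "b"  orig:{}
  [3..3]={T1}  "b"  orig:{}
  [4..4]={T1}  "b"  orig:{}
  [5..5]={A,B,T0}  "a"  orig:{A,B}
  [6..6]={T1}  "b"  orig:{}
  [7..7]={T1}  "b"  orig:{}
  [8..8]={T1}  "b"  orig:{}
  [9..9]={A,B,T0}  "a"  orig:{A,B}
  [0..1]=∅  "db"
  [1..2]=∅  "bb"
  [2..3]=∅  "bb"
  [3..4]=∅  "bb"
  [4..5]=∅  "ba"
  [5..6]={X4}  "ab"  orig:{}
  [6..7]=∅  "bb"
  [7..8]=∅  "bb"
  [8..9]=∅  "ba"
  [0..2]=∅  "dbb"
  [1..3]=∅  "bbb"
  [2..4]=∅  "bbb"
  [3..5]=∅  "bba"
  [4..6]={B}  "bab"
  [5..7]=∅  "abb"
  [6..8]=∅  "bbb"
  [7..9]=∅  "bba"
  [0..3]=∅  "dbbb"
  [1..4]=∅  "bbbb"
  [2..5]=∅  "bbba"
  [3..6]=∅  "bbab"
  [4..7]={X4}  "babb"  orig:{}
  [5..8]=∅  "abbb"
  [6..9]=∅  "bbba"
  [0..4]=∅  "dbbbb"
  [1..5]=∅  "bbbba"
  [2..6]=∅  "bbbab"
  [3..7]={B}  "bbabb"
  [4..8]=∅  "babbb"
  [5..9]=∅  "abbba"
  [0..5]=∅  "dbbbba"
  [1..6]=∅  "bbbbab"
  [2..7]=∅  "bbbabb"
  [3..8]={X4}  "bbabbb"  orig:{}
  [4..9]=∅  "babbba"
  [0..6]=∅  "dbbbbab"
  [1..7]=∅  "bbbbabb"
  [2..8]={B}  "bbbabbb"
  [3..9]=∅  "bbabbba"
  [0..7]=∅  "dbbbbabb"
  [1..8]=∅  "bbbbabbb"
  [2..9]=∅  "bbbabbba"
  [0..8]=∅  "dbbbbabbb"
  [1..9]=∅  "bbbbabbba"
  [0..9]=∅  "dbbbbabbba"

S ∉ T[0,9] ⇒ NO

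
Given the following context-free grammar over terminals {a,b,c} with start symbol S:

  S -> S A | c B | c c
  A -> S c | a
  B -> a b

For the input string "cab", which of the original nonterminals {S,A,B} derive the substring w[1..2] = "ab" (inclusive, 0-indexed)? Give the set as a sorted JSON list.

CNF form of G:
  S -> S A | T0 B | T0 T0
  A -> S T0 | a
  B -> T1 T2
  T0 -> c
  T1 -> a
  T2 -> b

CYK fill, restricted to cells inside w[1..2]:
  [1..1]={A,T1}  "a"  orig:{A}
  [2..2]={T2}  "b"  orig:{}
  [1..2]={B}  "ab"

Original NTs in T[1,2] deriving "ab": ["B"]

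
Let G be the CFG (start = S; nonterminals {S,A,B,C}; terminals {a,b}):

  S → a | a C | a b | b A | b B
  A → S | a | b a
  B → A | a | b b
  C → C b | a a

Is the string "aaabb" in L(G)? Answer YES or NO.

CNF form of G:
  S -> T0 C | T0 T1 | T1 A | T1 B | a
  A -> T0 C | T0 T1 | T1 A | T1 B | T1 T0 | a
  B -> T0 C | T0 T1 | T1 A | T1 B | T1 T0 | T1 T1 | a
  C -> C T1 | T0 T0
  T0 -> a
  T1 -> b

Fill CYK table bottom-up:
  cell(0,0) a: {A,B,S,T0}  orig:{A,B,S}
  cell(1,1) a: {A,B,S,T0}  orig:{A,B,S}
  cell(2,2) a: {A,B,S,T0}  orig:{A,B,S}
  cell(3,3) b: {T1}  orig:{}
  cell(4,4) b: {T1}  orig:{}
  cell(0,1) aa: {C}
  cell(1,2) aa: {C}
  cell(2,3) ab: {A,B,S}
  cell(3,4) bb: {B}
  cell(0,2) aaa: {A,B,S}
  cell(1,3) aab: {C}
  cell(2,4) abb: ∅
  cell(0,3) aaab: {A,B,S}
  cell(1,4) aabb: {C}
  cell(0,4) aaabb: {A,B,S}

S ∈ T[0,4] ⇒ YES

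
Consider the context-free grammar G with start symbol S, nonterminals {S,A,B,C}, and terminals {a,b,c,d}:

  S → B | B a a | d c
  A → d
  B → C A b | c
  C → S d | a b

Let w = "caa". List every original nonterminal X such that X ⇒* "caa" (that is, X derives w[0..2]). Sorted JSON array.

CNF form of G:
  S -> B X5 | C X6 | T1 T3 | c
  A -> d
  B -> C X4 | c
  C -> S T1 | T2 T0
  T0 -> b
  T1 -> d
  T2 -> a
  T3 -> c
  X4 -> A T0
  X5 -> T2 T2
  X6 -> A T0

CYK table (by increasing span) — only the sub-triangle for w[0..2]:
  T[0,0] 'c' = {B,S,T3}  orig:{B,S}
  T[1,1] 'a' = {T2}  orig:{}
  T[2,2] 'a' = {T2}  orig:{}
  T[0,1] 'ca' = ∅
  T[1,2] 'aa' = {X5}  orig:{}
  T[0,2] 'caa' = {S}

Original NTs in T[0,2] deriving "caa": ["S"]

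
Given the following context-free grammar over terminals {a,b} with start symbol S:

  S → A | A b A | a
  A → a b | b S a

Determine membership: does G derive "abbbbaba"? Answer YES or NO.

Convert to CNF:
  S -> A X3 | T0 T1 | T1 X4 | a
  A -> T0 T1 | T1 X2
  T0 -> a
  T1 -> b
  X2 -> S T0
  X3 -> T1 A
  X4 -> S T0

CYK fill:
  [0..0]={S,T0}  "a"  orig:{S}
  [1..1]={T1}  "b"  orig:{}
  [2..2]={T1}  "b"  orig:{}
  [3..3]={T1}  "b"  orig:{}
  [4..4]={T1}  "b"  orig:{}
  [5..5]={S,T0}  "a"  orig:{S}
  [6..6]={T1}  "b"  orig:{}
  [7..7]={S,T0}  "a"  orig:{S}
  [0..1]={A,S}  "ab"
  [1..2]=∅  "bb"
  [2..3]=∅  "bb"
  [3..4]=∅  "bb"
  [4..5]=∅  "ba"
  [5..6]={A,S}  "ab"
  [6..7]=∅  "ba"
  [0..2]=∅  "abb"
  [1..3]=∅  "bbb"
  [2..4]=∅  "bbb"
  [3..5]=∅  "bba"
  [4..6]={X3}  "bab"  orig:{}
  [5..7]={X2,X4}  "aba"  orig:{}
  [0..3]=∅  "abbb"
  [1..4]=∅  "bbbb"
  [2..5]=∅  "bbba"
  [3..6]=∅  "bbab"
  [4..7]={A,S}  "baba"
  [0..4]=∅  "abbbb"
  [1..5]=∅  "bbbba"
  [2..6]=∅  "bbbab"
  [3..7]={X3}  "bbaba"  orig:{}
  [0..5]=∅  "abbbba"
  [1..6]=∅  "bbbbab"
  [2..7]=∅  "bbbaba"
  [0..6]=∅  "abbbbab"
  [1..7]=∅  "bbbbaba"
  [0..7]=∅  "abbbbaba"

S ∉ T[0,7] ⇒ NO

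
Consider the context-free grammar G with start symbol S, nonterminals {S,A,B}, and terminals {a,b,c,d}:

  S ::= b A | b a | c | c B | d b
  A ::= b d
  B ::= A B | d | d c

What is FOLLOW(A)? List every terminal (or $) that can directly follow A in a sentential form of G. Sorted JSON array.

Compute FIRST by fixpoint:
iter 1:
  A via A→b d: +{b}
  B via B→A B: +{b}
  B via B→d: +{d}
  S via S→b A: +{b}
  S via S→c: +{c}
  S via S→d b: +{d}
  FIRST[S]={b,c,d}  FIRST[A]={b}  FIRST[B]={b,d}
iter 2: — fixpoint
  FIRST[S]={b,c,d}  FIRST[A]={b}  FIRST[B]={b,d}

FOLLOW iteration:
FOLLOW(S) := {$}
[1]
  B→A B: FOLLOW(A) ⊇ FIRST(B) = {b,d}; new: +{b,d}
  S→b A: FOLLOW(A) ⊇ FOLLOW(S) ⊇ {$}; new: +{$}
  S→c B: FOLLOW(B) ⊇ FOLLOW(S) ⊇ {$}; new: +{$}
  FOLLOW(S)={$}  FOLLOW(A)={$,b,d}  FOLLOW(B)={$}
[2] (stable)
  FOLLOW(S)={$}  FOLLOW(A)={$,b,d}  FOLLOW(B)={$}

FOLLOW(A) = ["$", "b", "d"]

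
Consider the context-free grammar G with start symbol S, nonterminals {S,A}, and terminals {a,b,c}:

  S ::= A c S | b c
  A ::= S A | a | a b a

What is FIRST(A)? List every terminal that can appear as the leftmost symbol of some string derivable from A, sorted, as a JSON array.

Compute FIRST by fixpoint:
iter 1:
  A via A→a: +{a}
  S via S→A c S: +{a}
  S via S→b c: +{b}
  FIRST[S]={a,b}  FIRST[A]={a}
iter 2:
  A via A→S A: +{b}
  FIRST[S]={a,b}  FIRST[A]={a,b}
iter 3: done
  FIRST[S]={a,b}  FIRST[A]={a,b}

FIRST(A) = ["a", "b"]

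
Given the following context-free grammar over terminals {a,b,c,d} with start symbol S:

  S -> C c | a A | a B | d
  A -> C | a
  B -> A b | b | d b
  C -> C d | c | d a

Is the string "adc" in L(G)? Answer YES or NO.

CNF form of G:
  S -> C T3 | T1 A | T1 B | d
  A -> C T0 | T0 T1 | a | c
  B -> A T2 | T0 T2 | b
  C -> C T0 | T0 T1 | c
  T0 -> d
  T1 -> a
  T2 -> b
  T3 -> c

CYK table (by increasing span):
  T[0,0] 'a' = {A,T1}  orig:{A}
  T[1,1] 'd' = {S,T0}  orig:{S}
  T[2,2] 'c' = {A,C,T3}  orig:{A,C}
  T[0,1] 'ad' = ∅
  T[1,2] 'dc' = ∅
  T[0,2] 'adc' = ∅

S ∉ T[0,2] ⇒ NO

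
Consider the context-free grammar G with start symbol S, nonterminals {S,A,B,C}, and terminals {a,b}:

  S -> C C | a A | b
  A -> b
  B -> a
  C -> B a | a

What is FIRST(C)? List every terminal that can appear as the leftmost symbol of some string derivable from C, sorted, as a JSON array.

Compute FIRST by fixpoint:
pass 1:
  A via A→b: +{b}
  B via B→a: +{a}
  C via C→B a: +{a}
  S via S→C C: +{a}
  S via S→b: +{b}
  FIRST[S]={a,b}  FIRST[A]={b}  FIRST[B]={a}  FIRST[C]={a}
pass 2: — fixpoint
  FIRST[S]={a,b}  FIRST[A]={b}  FIRST[B]={a}  FIRST[C]={a}

FIRST(C) = ["a"]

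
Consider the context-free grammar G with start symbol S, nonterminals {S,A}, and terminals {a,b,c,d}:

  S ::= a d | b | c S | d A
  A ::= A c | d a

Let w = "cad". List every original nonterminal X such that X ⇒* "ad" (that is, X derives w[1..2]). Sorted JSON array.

CNF form of G:
  S -> T0 S | T1 A | T2 T1 | b
  A -> A T0 | T1 T2
  T0 -> c
  T1 -> d
  T2 -> a

CYK fill, restricted to cells inside w[1..2]:
  cell(1,1) a: {T2}  orig:{}
  cell(2,2) d: {T1}  orig:{}
  cell(1,2) ad: {S}

Original NTs in T[1,2] deriving "ad": ["S"]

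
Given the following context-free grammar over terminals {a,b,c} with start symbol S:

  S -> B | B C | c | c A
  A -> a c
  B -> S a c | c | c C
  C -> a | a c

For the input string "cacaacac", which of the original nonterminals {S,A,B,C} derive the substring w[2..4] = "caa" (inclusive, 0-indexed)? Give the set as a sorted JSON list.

CNF form of G:
  S -> B C | S X3 | T1 A | T1 C | c
  A -> T0 T1
  B -> S X2 | T1 C | c
  C -> T0 T1 | a
  T0 -> a
  T1 -> c
  X2 -> T0 T1
  X3 -> T0 T1

Fill CYK table bottom-up — only the sub-triangle for w[2..4]:
  cell(2,2) c: {B,S,T1}  orig:{B,S}
  cell(3,3) a: {C,T0}  orig:{C}
  cell(4,4) a: {C,T0}  orig:{C}
  cell(2,3) ca: {B,S}
  cell(3,4) aa: ∅
  cell(2,4) caa: {S}

Original NTs in T[2,4] deriving "caa": ["S"]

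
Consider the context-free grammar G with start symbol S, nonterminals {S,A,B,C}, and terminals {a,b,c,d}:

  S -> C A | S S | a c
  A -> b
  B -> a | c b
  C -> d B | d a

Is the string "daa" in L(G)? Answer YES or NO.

CNF form of G:
  S -> C A | S S | T3 T0
  A -> b
  B -> T0 T1 | a
  C -> T2 B | T2 T3
  T0 -> c
  T1 -> b
  T2 -> d
  T3 -> a

CYK fill:
  [0..0]={T2}  "d"  orig:{}
  [1..1]={B,T3}  "a"  orig:{B}
  [2..2]={B,T3}  "a"  orig:{B}
  [0..1]={C}  "da"
  [1..2]=∅  "aa"
  [0..2]=∅  "daa"

S ∉ T[0,2] ⇒ NO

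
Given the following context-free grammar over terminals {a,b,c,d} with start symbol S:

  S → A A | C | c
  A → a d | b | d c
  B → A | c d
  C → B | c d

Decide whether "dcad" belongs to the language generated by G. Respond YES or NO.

Convert to CNF:
  S -> A A | T0 T1 | T1 T2 | T2 T1 | b | c
  A -> T0 T1 | T1 T2 | b
  B -> T0 T1 | T1 T2 | T2 T1 | b
  C -> T0 T1 | T1 T2 | T2 T1 | b
  T0 -> a
  T1 -> d
  T2 -> c

CYK fill:
  [0..0]={T1}  "d"  orig:{}
  [1..1]={S,T2}  "c"  orig:{S}
  [2..2]={T0}  "a"  orig:{}
  [3..3]={T1}  "d"  orig:{}
  [0..1]={A,B,C,S}  "dc"
  [1..2]=∅  "ca"
  [2..3]={A,B,C,S}  "ad"
  [0..2]=∅  "dca"
  [1..3]=∅  "cad"
  [0..3]={S}  "dcad"

S ∈ T[0,3] ⇒ YES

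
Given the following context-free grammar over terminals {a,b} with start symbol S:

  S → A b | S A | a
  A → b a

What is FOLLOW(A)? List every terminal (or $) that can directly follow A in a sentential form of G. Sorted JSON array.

Compute FIRST by fixpoint:
iter 1:
  A via A→b a: +{b}
  S via S→A b: +{b}
  S via S→a: +{a}
  FIRST(S)={a,b}  FIRST(A)={b}
iter 2: — fixpoint
  FIRST(S)={a,b}  FIRST(A)={b}

Compute FOLLOW by fixpoint:
initialize: $ ∈ FOLLOW(S)
iter 1:
  S→A b: FOLLOW(A) ⊇ FIRST(b) = {b}; new: +{b}
  S→S A: FOLLOW(S) ⊇ FIRST(A) = {b}; new: +{b}
  S→S A: FOLLOW(A) ⊇ FOLLOW(S) ⊇ {$,b}; new: +{$}
  S: {$,b}  A: {$,b}
iter 2: — fixpoint
  S: {$,b}  A: {$,b}

FOLLOW(A) = ["$", "b"]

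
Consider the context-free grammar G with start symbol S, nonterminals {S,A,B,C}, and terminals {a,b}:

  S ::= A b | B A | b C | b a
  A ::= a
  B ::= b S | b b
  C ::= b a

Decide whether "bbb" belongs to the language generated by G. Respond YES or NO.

CNF form of G:
  S -> A T0 | B A | T0 C | T0 T1
  A -> a
  B -> T0 S | T0 T0
  C -> T0 T1
  T0 -> b
  T1 -> a

Fill CYK table bottom-up:
  cell(0,0) b: {T0}  orig:{}
  cell(1,1) b: {T0}  orig:{}
  cell(2,2) b: {T0}  orig:{}
  cell(0,1) bb: {B}
  cell(1,2) bb: {B}
  cell(0,2) bbb: ∅

S ∉ T[0,2] ⇒ NO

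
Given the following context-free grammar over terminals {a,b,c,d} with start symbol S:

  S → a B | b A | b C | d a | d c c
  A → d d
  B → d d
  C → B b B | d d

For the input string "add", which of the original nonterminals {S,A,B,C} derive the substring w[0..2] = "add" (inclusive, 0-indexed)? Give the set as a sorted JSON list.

CNF form of G:
  S -> T0 T2 | T0 X5 | T1 A | T1 C | T2 B
  A -> T0 T0
  B -> T0 T0
  C -> B X4 | T0 T0
  T0 -> d
  T1 -> b
  T2 -> a
  T3 -> c
  X4 -> T1 B
  X5 -> T3 T3

Fill CYK table bottom-up, restricted to cells inside w[0..2]:
  [0..0]={T2}  "a"  orig:{}
  [1..1]={T0}  "d"  orig:{}
  [2..2]={T0}  "d"  orig:{}
  [0..1]=∅  "ad"
  [1..2]={A,B,C}  "dd"
  [0..2]={S}  "add"

Original NTs in T[0,2] deriving "add": ["S"]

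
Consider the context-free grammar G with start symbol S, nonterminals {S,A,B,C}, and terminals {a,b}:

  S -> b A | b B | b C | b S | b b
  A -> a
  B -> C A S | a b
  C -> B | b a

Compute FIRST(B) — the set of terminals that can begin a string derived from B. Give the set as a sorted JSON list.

FIRST sets, iterate to fixpoint:
pass 1:
  A via A→a: +{a}
  B via B→a b: +{a}
  C via C→B: +{a}
  C via C→b a: +{b}
  S via S→b A: +{b}
  FIRST(S)={b}  FIRST(A)={a}  FIRST(B)={a}  FIRST(C)={a,b}
pass 2:
  B via B→C A S: +{b}
  FIRST(S)={b}  FIRST(A)={a}  FIRST(B)={a,b}  FIRST(C)={a,b}
pass 3: — fixpoint
  FIRST(S)={b}  FIRST(A)={a}  FIRST(B)={a,b}  FIRST(C)={a,b}

FIRST(B) = ["a", "b"]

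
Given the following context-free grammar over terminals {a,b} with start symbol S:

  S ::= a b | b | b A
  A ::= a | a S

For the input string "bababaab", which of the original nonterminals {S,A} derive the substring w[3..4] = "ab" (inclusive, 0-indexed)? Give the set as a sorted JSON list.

Convert to CNF:
  S -> T0 T1 | T1 A | b
  A -> T0 S | a
  T0 -> a
  T1 -> b

Fill CYK table bottom-up — only the sub-triangle for w[3..4]:
  [3..3]={A,T0}  "a"  orig:{A}
  [4..4]={S,T1}  "b"  orig:{S}
  [3..4]={A,S}  "ab"

Original NTs in T[3,4] deriving "ab": ["A", "S"]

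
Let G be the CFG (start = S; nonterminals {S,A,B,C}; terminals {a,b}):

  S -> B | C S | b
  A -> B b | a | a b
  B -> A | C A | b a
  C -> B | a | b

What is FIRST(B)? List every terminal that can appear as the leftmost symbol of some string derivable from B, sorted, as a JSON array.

Compute FIRST by fixpoint:
iter 1:
  A via A→a: +{a}
  B via B→A: +{a}
  B via B→b a: +{b}
  C via C→B: +{a,b}
  S via S→B: +{a,b}
  FIRST(S)={a,b}  FIRST(A)={a}  FIRST(B)={a,b}  FIRST(C)={a,b}
iter 2:
  A via A→B b: +{b}
  FIRST(S)={a,b}  FIRST(A)={a,b}  FIRST(B)={a,b}  FIRST(C)={a,b}
iter 3: (no change)
  FIRST(S)={a,b}  FIRST(A)={a,b}  FIRST(B)={a,b}  FIRST(C)={a,b}

FIRST(B) = ["a", "b"]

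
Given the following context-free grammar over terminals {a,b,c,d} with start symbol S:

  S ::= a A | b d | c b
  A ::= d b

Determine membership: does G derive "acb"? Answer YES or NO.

Convert to CNF:
  S -> T1 T0 | T2 A | T3 T1
  A -> T0 T1
  T0 -> d
  T1 -> b
  T2 -> a
  T3 -> c

CYK table (by increasing span):
  T[0,0] 'a' = {T2}  orig:{}
  T[1,1] 'c' = {T3}  orig:{}
  T[2,2] 'b' = {T1}  orig:{}
  T[0,1] 'ac' = ∅
  T[1,2] 'cb' = {S}
  T[0,2] 'acb' = ∅

S ∉ T[0,2] ⇒ NO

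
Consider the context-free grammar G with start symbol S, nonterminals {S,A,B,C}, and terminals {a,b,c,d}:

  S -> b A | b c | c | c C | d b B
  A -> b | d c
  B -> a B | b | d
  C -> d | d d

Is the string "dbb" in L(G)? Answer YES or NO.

Convert to CNF:
  S -> T0 X4 | T1 C | T3 A | T3 T1 | c
  A -> T0 T1 | b
  B -> T2 B | b | d
  C -> T0 T0 | d
  T0 -> d
  T1 -> c
  T2 -> a
  T3 -> b
  X4 -> T3 B

Fill CYK table bottom-up:
  T[0,0] 'd' = {B,C,T0}  orig:{B,C}
  T[1,1] 'b' = {A,B,T3}  orig:{A,B}
  T[2,2] 'b' = {A,B,T3}  orig:{A,B}
  T[0,1] 'db' = ∅
  T[1,2] 'bb' = {S,X4}  orig:{S}
  T[0,2] 'dbb' = {S}

S ∈ T[0,2] ⇒ YES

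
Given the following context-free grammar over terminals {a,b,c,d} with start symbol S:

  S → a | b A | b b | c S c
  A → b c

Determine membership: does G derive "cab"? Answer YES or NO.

Convert to CNF:
  S -> T0 A | T0 T0 | T1 X2 | a
  A -> T0 T1
  T0 -> b
  T1 -> c
  X2 -> S T1

Fill CYK table bottom-up:
  cell(0,0) c: {T1}  orig:{}
  cell(1,1) a: {S}
  cell(2,2) b: {T0}  orig:{}
  cell(0,1) ca: ∅
  cell(1,2) ab: ∅
  cell(0,2) cab: ∅

S ∉ T[0,2] ⇒ NO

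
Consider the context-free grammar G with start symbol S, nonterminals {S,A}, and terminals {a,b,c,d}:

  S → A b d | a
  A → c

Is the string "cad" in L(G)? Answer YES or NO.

Convert to CNF:
  S -> A X2 | a
  A -> c
  T0 -> b
  T1 -> d
  X2 -> T0 T1

Fill CYK table bottom-up:
  [0..0]={A}  "c"
  [1..1]={S}  "a"
  [2..2]={T1}  "d"  orig:{}
  [0..1]=∅  "ca"
  [1..2]=∅  "ad"
  [0..2]=∅  "cad"

S ∉ T[0,2] ⇒ NO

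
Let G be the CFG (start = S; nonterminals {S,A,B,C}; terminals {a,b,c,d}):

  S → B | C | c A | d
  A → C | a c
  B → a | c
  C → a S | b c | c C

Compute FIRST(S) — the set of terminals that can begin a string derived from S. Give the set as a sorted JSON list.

FIRST iteration:
round 1:
  A via A→a c: +{a}
  B via B→a: +{a}
  B via B→c: +{c}
  C via C→a S: +{a}
  C via C→b c: +{b}
  C via C→c C: +{c}
  S via S→B: +{a,c}
  S via S→C: +{b}
  S via S→d: +{d}
  FIRST[S]={a,b,c,d}  FIRST[A]={a}  FIRST[B]={a,c}  FIRST[C]={a,b,c}
round 2:
  A via A→C: +{b,c}
  FIRST[S]={a,b,c,d}  FIRST[A]={a,b,c}  FIRST[B]={a,c}  FIRST[C]={a,b,c}
round 3: (no change)
  FIRST[S]={a,b,c,d}  FIRST[A]={a,b,c}  FIRST[B]={a,c}  FIRST[C]={a,b,c}

FIRST(S) = ["a", "b", "c", "d"]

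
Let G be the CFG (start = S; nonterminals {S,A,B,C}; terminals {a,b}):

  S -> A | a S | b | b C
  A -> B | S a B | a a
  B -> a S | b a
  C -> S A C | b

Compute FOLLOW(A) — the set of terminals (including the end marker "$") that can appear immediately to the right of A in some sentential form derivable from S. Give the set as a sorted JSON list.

Compute FIRST by fixpoint:
pass 1:
  A via A→a a: +{a}
  B via B→a S: +{a}
  B via B→b a: +{b}
  C via C→b: +{b}
  S via S→A: +{a}
  S via S→b: +{b}
  FIRST[S]={a,b}  FIRST[A]={a}  FIRST[B]={a,b}  FIRST[C]={b}
pass 2:
  A via A→B: +{b}
  C via C→S A C: +{a}
  FIRST[S]={a,b}  FIRST[A]={a,b}  FIRST[B]={a,b}  FIRST[C]={a,b}
pass 3: — fixpoint
  FIRST[S]={a,b}  FIRST[A]={a,b}  FIRST[B]={a,b}  FIRST[C]={a,b}

Compute FOLLOW by fixpoint:
FOLLOW(S) := {$}
pass 1:
  A→S a B: FOLLOW(S) ⊇ FIRST(a) = {a}; new: +{a}
  C→S A C: FOLLOW(S) ⊇ FIRST(A) = {a,b}; new: +{b}
  C→S A C: FOLLOW(A) ⊇ FIRST(C) = {a,b}; new: +{a,b}
  S→A: FOLLOW(A) ⊇ FOLLOW(S) ⊇ {$,a,b}; new: +{$}
  S→b C: FOLLOW(C) ⊇ FOLLOW(S) ⊇ {$,a,b}; new: +{$,a,b}
  FOLLOW[S]={$,a,b}  FOLLOW[A]={$,a,b}  FOLLOW[B]={}  FOLLOW[C]={$,a,b}
pass 2:
  A→B: FOLLOW(B) ⊇ FOLLOW(A) ⊇ {$,a,b}; new: +{$,a,b}
  FOLLOW[S]={$,a,b}  FOLLOW[A]={$,a,b}  FOLLOW[B]={$,a,b}  FOLLOW[C]={$,a,b}
pass 3: (no change)
  FOLLOW[S]={$,a,b}  FOLLOW[A]={$,a,b}  FOLLOW[B]={$,a,b}  FOLLOW[C]={$,a,b}

FOLLOW(A) = ["$", "a", "b"]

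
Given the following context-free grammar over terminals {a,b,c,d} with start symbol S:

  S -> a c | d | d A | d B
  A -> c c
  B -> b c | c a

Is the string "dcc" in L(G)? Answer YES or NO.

Convert to CNF:
  S -> T2 T0 | T3 A | T3 B | d
  A -> T0 T0
  B -> T0 T2 | T1 T0
  T0 -> c
  T1 -> b
  T2 -> a
  T3 -> d

CYK table (by increasing span):
  [0..0]={S,T3}  "d"  orig:{S}
  [1..1]={T0}  "c"  orig:{}
  [2..2]={T0}  "c"  orig:{}
  [0..1]=∅  "dc"
  [1..2]={A}  "cc"
  [0..2]={S}  "dcc"

S ∈ T[0,2] ⇒ YES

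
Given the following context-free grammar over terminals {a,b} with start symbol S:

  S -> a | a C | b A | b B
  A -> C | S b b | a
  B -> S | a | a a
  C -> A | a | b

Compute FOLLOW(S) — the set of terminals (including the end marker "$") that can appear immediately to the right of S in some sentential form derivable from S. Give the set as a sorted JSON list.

FIRST sets, iterate to fixpoint:
pass 1:
  A via A→a: +{a}
  B via B→a: +{a}
  C via C→A: +{a}
  C via C→b: +{b}
  S via S→a: +{a}
  S via S→b A: +{b}
  FIRST[S]={a,b}  FIRST[A]={a}  FIRST[B]={a}  FIRST[C]={a,b}
pass 2:
  A via A→C: +{b}
  B via B→S: +{b}
  FIRST[S]={a,b}  FIRST[A]={a,b}  FIRST[B]={a,b}  FIRST[C]={a,b}
pass 3: — fixpoint
  FIRST[S]={a,b}  FIRST[A]={a,b}  FIRST[B]={a,b}  FIRST[C]={a,b}

FOLLOW sets:
FOLLOW(S) := {$}
pass 1:
  A→S b b: FOLLOW(S) ⊇ FIRST(b) = {b}; new: +{b}
  S→a C: FOLLOW(C) ⊇ FOLLOW(S) ⊇ {$,b}; new: +{$,b}
  S→b A: FOLLOW(A) ⊇ FOLLOW(S) ⊇ {$,b}; new: +{$,b}
  S→b B: FOLLOW(B) ⊇ FOLLOW(S) ⊇ {$,b}; new: +{$,b}
  S: {$,b}  A: {$,b}  B: {$,b}  C: {$,b}
pass 2: (stable)
  S: {$,b}  A: {$,b}  B: {$,b}  C: {$,b}

FOLLOW(S) = ["$", "b"]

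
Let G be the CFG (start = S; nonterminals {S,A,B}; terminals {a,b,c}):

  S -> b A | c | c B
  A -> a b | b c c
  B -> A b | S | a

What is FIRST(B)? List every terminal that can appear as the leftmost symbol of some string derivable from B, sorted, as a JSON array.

FIRST sets, iterate to fixpoint:
[1]
  A via A→a b: +{a}
  A via A→b c c: +{b}
  B via B→A b: +{a,b}
  S via S→b A: +{b}
  S via S→c: +{c}
  FIRST[S]={b,c}  FIRST[A]={a,b}  FIRST[B]={a,b}
[2]
  B via B→S: +{c}
  FIRST[S]={b,c}  FIRST[A]={a,b}  FIRST[B]={a,b,c}
[3] — fixpoint
  FIRST[S]={b,c}  FIRST[A]={a,b}  FIRST[B]={a,b,c}

FIRST(B) = ["a", "b", "c"]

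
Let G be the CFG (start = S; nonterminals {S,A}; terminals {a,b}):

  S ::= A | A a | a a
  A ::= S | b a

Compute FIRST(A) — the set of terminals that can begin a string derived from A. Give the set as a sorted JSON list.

FIRST iteration:
[1]
  A via A→b a: +{b}
  S via S→A: +{b}
  S via S→a a: +{a}
  FIRST[S]={a,b}  FIRST[A]={b}
[2]
  A via A→S: +{a}
  FIRST[S]={a,b}  FIRST[A]={a,b}
[3] (no change)
  FIRST[S]={a,b}  FIRST[A]={a,b}

FIRST(A) = ["a", "b"]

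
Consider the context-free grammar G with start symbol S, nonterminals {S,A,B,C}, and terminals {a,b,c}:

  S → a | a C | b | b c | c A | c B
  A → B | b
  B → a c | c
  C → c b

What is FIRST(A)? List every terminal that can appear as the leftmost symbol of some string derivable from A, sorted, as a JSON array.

Compute FIRST by fixpoint:
iter 1:
  A via A→b: +{b}
  B via B→a c: +{a}
  B via B→c: +{c}
  C via C→c b: +{c}
  S via S→a: +{a}
  S via S→b: +{b}
  S via S→c A: +{c}
  FIRST[S]={a,b,c}  FIRST[A]={b}  FIRST[B]={a,c}  FIRST[C]={c}
iter 2:
  A via A→B: +{a,c}
  FIRST[S]={a,b,c}  FIRST[A]={a,b,c}  FIRST[B]={a,c}  FIRST[C]={c}
iter 3: — fixpoint
  FIRST[S]={a,b,c}  FIRST[A]={a,b,c}  FIRST[B]={a,c}  FIRST[C]={c}

FIRST(A) = ["a", "b", "c"]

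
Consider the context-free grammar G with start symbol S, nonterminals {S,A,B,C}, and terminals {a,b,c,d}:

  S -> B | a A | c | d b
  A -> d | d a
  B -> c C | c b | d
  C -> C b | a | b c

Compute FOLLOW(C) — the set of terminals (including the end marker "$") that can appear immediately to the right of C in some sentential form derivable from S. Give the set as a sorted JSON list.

FIRST sets, iterate to fixpoint:
[1]
  A via A→d: +{d}
  B via B→c C: +{c}
  B via B→d: +{d}
  C via C→a: +{a}
  C via C→b c: +{b}
  S via S→B: +{c,d}
  S via S→a A: +{a}
  S: {a,c,d}  A: {d}  B: {c,d}  C: {a,b}
[2] — fixpoint
  S: {a,c,d}  A: {d}  B: {c,d}  C: {a,b}

Compute FOLLOW by fixpoint:
initialize: $ ∈ FOLLOW(S)
iter 1:
  C→C b: FOLLOW(C) ⊇ FIRST(b) = {b}; new: +{b}
  S→B: FOLLOW(B) ⊇ FOLLOW(S) ⊇ {$}; new: +{$}
  S→a A: FOLLOW(A) ⊇ FOLLOW(S) ⊇ {$}; new: +{$}
  FOLLOW[S]={$}  FOLLOW[A]={$}  FOLLOW[B]={$}  FOLLOW[C]={b}
iter 2:
  B→c C: FOLLOW(C) ⊇ FOLLOW(B) ⊇ {$}; new: +{$}
  FOLLOW[S]={$}  FOLLOW[A]={$}  FOLLOW[B]={$}  FOLLOW[C]={$,b}
iter 3: (no change)
  FOLLOW[S]={$}  FOLLOW[A]={$}  FOLLOW[B]={$}  FOLLOW[C]={$,b}

FOLLOW(C) = ["$", "b"]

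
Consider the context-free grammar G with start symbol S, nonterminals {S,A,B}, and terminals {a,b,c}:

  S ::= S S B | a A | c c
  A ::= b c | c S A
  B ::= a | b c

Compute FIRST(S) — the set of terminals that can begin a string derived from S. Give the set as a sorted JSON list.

Compute FIRST by fixpoint:
pass 1:
  A via A→b c: +{b}
  A via A→c S A: +{c}
  B via B→a: +{a}
  B via B→b c: +{b}
  S via S→a A: +{a}
  S via S→c c: +{c}
  FIRST[S]={a,c}  FIRST[A]={b,c}  FIRST[B]={a,b}
pass 2: done
  FIRST[S]={a,c}  FIRST[A]={b,c}  FIRST[B]={a,b}

FIRST(S) = ["a", "c"]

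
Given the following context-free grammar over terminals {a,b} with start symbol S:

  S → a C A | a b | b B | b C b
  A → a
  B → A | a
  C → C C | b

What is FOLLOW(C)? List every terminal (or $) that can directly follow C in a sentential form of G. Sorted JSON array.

FIRST sets, iterate to fixpoint:
pass 1:
  A via A→a: +{a}
  B via B→A: +{a}
  C via C→b: +{b}
  S via S→a C A: +{a}
  S via S→b B: +{b}
  S: {a,b}  A: {a}  B: {a}  C: {b}
pass 2: — fixpoint
  S: {a,b}  A: {a}  B: {a}  C: {b}

FOLLOW sets:
seed FOLLOW(S) with $
iter 1:
  C→C C: FOLLOW(C) ⊇ FIRST(C) = {b}; new: +{b}
  S→a C A: FOLLOW(C) ⊇ FIRST(A) = {a}; new: +{a}
  S→a C A: FOLLOW(A) ⊇ FOLLOW(S) ⊇ {$}; new: +{$}
  S→b B: FOLLOW(B) ⊇ FOLLOW(S) ⊇ {$}; new: +{$}
  FOLLOW[S]={$}  FOLLOW[A]={$}  FOLLOW[B]={$}  FOLLOW[C]={a,b}
iter 2: done
  FOLLOW[S]={$}  FOLLOW[A]={$}  FOLLOW[B]={$}  FOLLOW[C]={a,b}

FOLLOW(C) = ["a", "b"]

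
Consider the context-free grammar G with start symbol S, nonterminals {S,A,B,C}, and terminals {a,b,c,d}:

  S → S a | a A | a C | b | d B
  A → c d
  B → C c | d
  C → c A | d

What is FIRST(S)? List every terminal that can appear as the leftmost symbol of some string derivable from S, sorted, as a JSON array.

FIRST sets, iterate to fixpoint:
iter 1:
  A via A→c d: +{c}
  B via B→d: +{d}
  C via C→c A: +{c}
  C via C→d: +{d}
  S via S→a A: +{a}
  S via S→b: +{b}
  S via S→d B: +{d}
  FIRST(S)={a,b,d}  FIRST(A)={c}  FIRST(B)={d}  FIRST(C)={c,d}
iter 2:
  B via B→C c: +{c}
  FIRST(S)={a,b,d}  FIRST(A)={c}  FIRST(B)={c,d}  FIRST(C)={c,d}
iter 3: (no change)
  FIRST(S)={a,b,d}  FIRST(A)={c}  FIRST(B)={c,d}  FIRST(C)={c,d}

FIRST(S) = ["a", "b", "d"]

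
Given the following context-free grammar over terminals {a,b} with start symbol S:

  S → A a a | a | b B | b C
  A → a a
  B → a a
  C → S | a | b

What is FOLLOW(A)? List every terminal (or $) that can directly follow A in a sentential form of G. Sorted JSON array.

FIRST sets, iterate to fixpoint:
[1]
  A via A→a a: +{a}
  B via B→a a: +{a}
  C via C→a: +{a}
  C via C→b: +{b}
  S via S→A a a: +{a}
  S via S→b B: +{b}
  S: {a,b}  A: {a}  B: {a}  C: {a,b}
[2] (no change)
  S: {a,b}  A: {a}  B: {a}  C: {a,b}

FOLLOW sets:
seed FOLLOW(S) with $
iter 1:
  S→A a a: FOLLOW(A) ⊇ FIRST(a) = {a}; new: +{a}
  S→b B: FOLLOW(B) ⊇ FOLLOW(S) ⊇ {$}; new: +{$}
  S→b C: FOLLOW(C) ⊇ FOLLOW(S) ⊇ {$}; new: +{$}
  S: {$}  A: {a}  B: {$}  C: {$}
iter 2: — fixpoint
  S: {$}  A: {a}  B: {$}  C: {$}

FOLLOW(A) = ["a"]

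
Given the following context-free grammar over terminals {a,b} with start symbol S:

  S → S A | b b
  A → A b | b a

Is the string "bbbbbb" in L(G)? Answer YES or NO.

Convert to CNF:
  S -> S A | T0 T0
  A -> A T0 | T0 T1
  T0 -> b
  T1 -> a

Fill CYK table bottom-up:
  [0..0]={T0}  "b"  orig:{}
  [1..1]={T0}  "b"  orig:{}
  [2..2]={T0}  "b"  orig:{}
  [3..3]={T0}  "b"  orig:{}
  [4..4]={T0}  "b"  orig:{}
  [5..5]={T0}  "b"  orig:{}
  [0..1]={S}  "bb"
  [1..2]={S}  "bb"
  [2..3]={S}  "bb"
  [3..4]={S}  "bb"
  [4..5]={S}  "bb"
  [0..2]=∅  "bbb"
  [1..3]=∅  "bbb"
  [2..4]=∅  "bbb"
  [3..5]=∅  "bbb"
  [0..3]=∅  "bbbb"
  [1..4]=∅  "bbbb"
  [2..5]=∅  "bbbb"
  [0..4]=∅  "bbbbb"
  [1..5]=∅  "bbbbb"
  [0..5]=∅  "bbbbbb"

S ∉ T[0,5] ⇒ NO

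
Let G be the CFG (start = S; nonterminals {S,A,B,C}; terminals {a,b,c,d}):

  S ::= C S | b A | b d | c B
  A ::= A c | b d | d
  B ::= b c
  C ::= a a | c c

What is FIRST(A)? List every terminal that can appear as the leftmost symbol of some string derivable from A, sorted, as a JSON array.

FIRST sets, iterate to fixpoint:
[1]
  A via A→b d: +{b}
  A via A→d: +{d}
  B via B→b c: +{b}
  C via C→a a: +{a}
  C via C→c c: +{c}
  S via S→C S: +{a,c}
  S via S→b A: +{b}
  FIRST[S]={a,b,c}  FIRST[A]={b,d}  FIRST[B]={b}  FIRST[C]={a,c}
[2] (stable)
  FIRST[S]={a,b,c}  FIRST[A]={b,d}  FIRST[B]={b}  FIRST[C]={a,c}

FIRST(A) = ["b", "d"]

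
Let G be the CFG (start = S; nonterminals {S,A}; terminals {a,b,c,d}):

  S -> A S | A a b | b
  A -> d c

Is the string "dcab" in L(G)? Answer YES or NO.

Convert to CNF:
  S -> A S | A X4 | b
  A -> T0 T1
  T0 -> d
  T1 -> c
  T2 -> a
  T3 -> b
  X4 -> T2 T3

CYK fill:
  cell(0,0) d: {T0}  orig:{}
  cell(1,1) c: {T1}  orig:{}
  cell(2,2) a: {T2}  orig:{}
  cell(3,3) b: {S,T3}  orig:{S}
  cell(0,1) dc: {A}
  cell(1,2) ca: ∅
  cell(2,3) ab: {X4}  orig:{}
  cell(0,2) dca: ∅
  cell(1,3) cab: ∅
  cell(0,3) dcab: {S}

S ∈ T[0,3] ⇒ YES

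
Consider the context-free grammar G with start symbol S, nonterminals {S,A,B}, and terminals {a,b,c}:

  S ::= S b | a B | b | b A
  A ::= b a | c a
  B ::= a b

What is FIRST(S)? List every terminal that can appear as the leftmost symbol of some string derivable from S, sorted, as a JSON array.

FIRST iteration:
[1]
  A via A→b a: +{b}
  A via A→c a: +{c}
  B via B→a b: +{a}
  S via S→a B: +{a}
  S via S→b: +{b}
  FIRST(S)={a,b}  FIRST(A)={b,c}  FIRST(B)={a}
[2] (no change)
  FIRST(S)={a,b}  FIRST(A)={b,c}  FIRST(B)={a}

FIRST(S) = ["a", "b"]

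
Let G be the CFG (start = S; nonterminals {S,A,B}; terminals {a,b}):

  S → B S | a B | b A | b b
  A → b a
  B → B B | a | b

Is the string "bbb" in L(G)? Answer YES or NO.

Convert to CNF:
  S -> B S | T0 A | T0 T0 | T1 B
  A -> T0 T1
  B -> B B | a | b
  T0 -> b
  T1 -> a

Fill CYK table bottom-up:
  [0..0]={B,T0}  "b"  orig:{B}
  [1..1]={B,T0}  "b"  orig:{B}
  [2..2]={B,T0}  "b"  orig:{B}
  [0..1]={B,S}  "bb"
  [1..2]={B,S}  "bb"
  [0..2]={B,S}  "bbb"

S ∈ T[0,2] ⇒ YES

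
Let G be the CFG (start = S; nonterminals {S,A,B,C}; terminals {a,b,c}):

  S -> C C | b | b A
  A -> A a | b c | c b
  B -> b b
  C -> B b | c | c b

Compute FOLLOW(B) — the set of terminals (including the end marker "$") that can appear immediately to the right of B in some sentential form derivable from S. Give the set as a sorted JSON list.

FIRST sets, iterate to fixpoint:
pass 1:
  A via A→b c: +{b}
  A via A→c b: +{c}
  B via B→b b: +{b}
  C via C→B b: +{b}
  C via C→c: +{c}
  S via S→C C: +{b,c}
  S: {b,c}  A: {b,c}  B: {b}  C: {b,c}
pass 2: (stable)
  S: {b,c}  A: {b,c}  B: {b}  C: {b,c}

FOLLOW sets:
seed FOLLOW(S) with $
iter 1:
  A→A a: FOLLOW(A) ⊇ FIRST(a) = {a}; new: +{a}
  C→B b: FOLLOW(B) ⊇ FIRST(b) = {b}; new: +{b}
  S→C C: FOLLOW(C) ⊇ FIRST(C) = {b,c}; new: +{b,c}
  S→C C: FOLLOW(C) ⊇ FOLLOW(S) ⊇ {$}; new: +{$}
  S→b A: FOLLOW(A) ⊇ FOLLOW(S) ⊇ {$}; new: +{$}
  FOLLOW(S)={$}  FOLLOW(A)={$,a}  FOLLOW(B)={b}  FOLLOW(C)={$,b,c}
iter 2: (stable)
  FOLLOW(S)={$}  FOLLOW(A)={$,a}  FOLLOW(B)={b}  FOLLOW(C)={$,b,c}

FOLLOW(B) = ["b"]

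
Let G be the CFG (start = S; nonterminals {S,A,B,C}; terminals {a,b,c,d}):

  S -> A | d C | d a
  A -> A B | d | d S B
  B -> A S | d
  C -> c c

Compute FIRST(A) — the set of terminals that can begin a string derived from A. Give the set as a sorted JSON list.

FIRST iteration:
[1]
  A via A→d: +{d}
  B via B→A S: +{d}
  C via C→c c: +{c}
  S via S→A: +{d}
  FIRST(S)={d}  FIRST(A)={d}  FIRST(B)={d}  FIRST(C)={c}
[2] — fixpoint
  FIRST(S)={d}  FIRST(A)={d}  FIRST(B)={d}  FIRST(C)={c}

FIRST(A) = ["d"]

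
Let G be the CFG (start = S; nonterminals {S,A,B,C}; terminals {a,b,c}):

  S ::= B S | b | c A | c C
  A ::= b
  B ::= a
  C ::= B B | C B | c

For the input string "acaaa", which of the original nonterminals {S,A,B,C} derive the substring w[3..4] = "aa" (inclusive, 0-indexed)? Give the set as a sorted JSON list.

CNF form of G:
  S -> B S | T0 A | T0 C | b
  A -> b
  B -> a
  C -> B B | C B | c
  T0 -> c

CYK table (by increasing span) — only the sub-triangle for w[3..4]:
  T[3,3] 'a' = {B}
  T[4,4] 'a' = {B}
  T[3,4] 'aa' = {C}

Original NTs in T[3,4] deriving "aa": ["C"]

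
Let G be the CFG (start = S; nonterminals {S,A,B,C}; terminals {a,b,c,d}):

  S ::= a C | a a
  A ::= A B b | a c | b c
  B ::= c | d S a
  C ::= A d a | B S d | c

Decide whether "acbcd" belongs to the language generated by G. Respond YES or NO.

CNF form of G:
  S -> T1 C | T1 T1
  A -> A X4 | T0 T2 | T1 T2
  B -> T3 X5 | c
  C -> A X6 | B X7 | c
  T0 -> b
  T1 -> a
  T2 -> c
  T3 -> d
  X4 -> B T0
  X5 -> S T1
  X6 -> T3 T1
  X7 -> S T3

CYK table (by increasing span):
  [0..0]={T1}  "a"  orig:{}
  [1..1]={B,C,T2}  "c"  orig:{B,C}
  [2..2]={T0}  "b"  orig:{}
  [3..3]={B,C,T2}  "c"  orig:{B,C}
  [4..4]={T3}  "d"  orig:{}
  [0..1]={A,S}  "ac"
  [1..2]={X4}  "cb"  orig:{}
  [2..3]={A}  "bc"
  [3..4]=∅  "cd"
  [0..2]=∅  "acb"
  [1..3]=∅  "cbc"
  [2..4]=∅  "bcd"
  [0..3]=∅  "acbc"
  [1..4]=∅  "cbcd"
  [0..4]=∅  "acbcd"

S ∉ T[0,4] ⇒ NO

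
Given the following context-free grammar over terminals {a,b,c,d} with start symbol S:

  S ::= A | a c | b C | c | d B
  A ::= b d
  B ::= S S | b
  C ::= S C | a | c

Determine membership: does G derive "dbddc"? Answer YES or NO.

CNF form of G:
  S -> T0 C | T0 T1 | T1 B | T2 T3 | c
  A -> T0 T1
  B -> S S | b
  C -> S C | a | c
  T0 -> b
  T1 -> d
  T2 -> a
  T3 -> c

Fill CYK table bottom-up:
  [0..0]={T1}  "d"  orig:{}
  [1..1]={B,T0}  "b"  orig:{B}
  [2..2]={T1}  "d"  orig:{}
  [3..3]={T1}  "d"  orig:{}
  [4..4]={C,S,T3}  "c"  orig:{C,S}
  [0..1]={S}  "db"
  [1..2]={A,S}  "bd"
  [2..3]=∅  "dd"
  [3..4]=∅  "dc"
  [0..2]=∅  "dbd"
  [1..3]=∅  "bdd"
  [2..4]=∅  "ddc"
  [0..3]=∅  "dbdd"
  [1..4]=∅  "bddc"
  [0..4]=∅  "dbddc"

S ∉ T[0,4] ⇒ NO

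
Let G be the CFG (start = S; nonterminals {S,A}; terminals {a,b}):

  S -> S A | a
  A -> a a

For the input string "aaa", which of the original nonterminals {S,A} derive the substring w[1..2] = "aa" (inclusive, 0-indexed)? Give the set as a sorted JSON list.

CNF form of G:
  S -> S A | a
  A -> T0 T0
  T0 -> a

Fill CYK table bottom-up — only the sub-triangle for w[1..2]:
  [1..1]={S,T0}  "a"  orig:{S}
  [2..2]={S,T0}  "a"  orig:{S}
  [1..2]={A}  "aa"

Original NTs in T[1,2] deriving "aa": ["A"]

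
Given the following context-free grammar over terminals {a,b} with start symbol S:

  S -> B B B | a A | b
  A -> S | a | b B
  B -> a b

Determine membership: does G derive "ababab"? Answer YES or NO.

CNF form of G:
  S -> B X3 | T0 A | b
  A -> B X2 | T0 A | T1 B | a | b
  B -> T0 T1
  T0 -> a
  T1 -> b
  X2 -> B B
  X3 -> B B

CYK fill:
  [0..0]={A,T0}  "a"  orig:{A}
  [1..1]={A,S,T1}  "b"  orig:{A,S}
  [2..2]={A,T0}  "a"  orig:{A}
  [3..3]={A,S,T1}  "b"  orig:{A,S}
  [4..4]={A,T0}  "a"  orig:{A}
  [5..5]={A,S,T1}  "b"  orig:{A,S}
  [0..1]={A,B,S}  "ab"
  [1..2]=∅  "ba"
  [2..3]={A,B,S}  "ab"
  [3..4]=∅  "ba"
  [4..5]={A,B,S}  "ab"
  [0..2]=∅  "aba"
  [1..3]={A}  "bab"
  [2..4]=∅  "aba"
  [3..5]={A}  "bab"
  [0..3]={A,S,X2,X3}  "abab"  orig:{A,S}
  [1..4]=∅  "baba"
  [2..5]={A,S,X2,X3}  "abab"  orig:{A,S}
  [0..4]=∅  "ababa"
  [1..5]=∅  "babab"
  [0..5]={A,S}  "ababab"

S ∈ T[0,5] ⇒ YES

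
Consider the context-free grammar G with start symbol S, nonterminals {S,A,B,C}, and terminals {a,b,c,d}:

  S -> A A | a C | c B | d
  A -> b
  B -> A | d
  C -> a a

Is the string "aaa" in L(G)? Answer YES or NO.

CNF form of G:
  S -> A A | T0 C | T1 B | d
  A -> b
  B -> b | d
  C -> T0 T0
  T0 -> a
  T1 -> c

CYK fill:
  cell(0,0) a: {T0}  orig:{}
  cell(1,1) a: {T0}  orig:{}
  cell(2,2) a: {T0}  orig:{}
  cell(0,1) aa: {C}
  cell(1,2) aa: {C}
  cell(0,2) aaa: {S}

S ∈ T[0,2] ⇒ YES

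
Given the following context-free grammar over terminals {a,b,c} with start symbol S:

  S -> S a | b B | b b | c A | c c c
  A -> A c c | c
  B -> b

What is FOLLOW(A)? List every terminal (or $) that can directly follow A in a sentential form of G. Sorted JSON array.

FIRST sets, iterate to fixpoint:
iter 1:
  A via A→c: +{c}
  B via B→b: +{b}
  S via S→b B: +{b}
  S via S→c A: +{c}
  FIRST(S)={b,c}  FIRST(A)={c}  FIRST(B)={b}
iter 2: (stable)
  FIRST(S)={b,c}  FIRST(A)={c}  FIRST(B)={b}

Compute FOLLOW by fixpoint:
FOLLOW(S) := {$}
iter 1:
  A→A c c: FOLLOW(A) ⊇ FIRST(c) = {c}; new: +{c}
  S→S a: FOLLOW(S) ⊇ FIRST(a) = {a}; new: +{a}
  S→b B: FOLLOW(B) ⊇ FOLLOW(S) ⊇ {$,a}; new: +{$,a}
  S→c A: FOLLOW(A) ⊇ FOLLOW(S) ⊇ {$,a}; new: +{$,a}
  S: {$,a}  A: {$,a,c}  B: {$,a}
iter 2: — fixpoint
  S: {$,a}  A: {$,a,c}  B: {$,a}

FOLLOW(A) = ["$", "a", "c"]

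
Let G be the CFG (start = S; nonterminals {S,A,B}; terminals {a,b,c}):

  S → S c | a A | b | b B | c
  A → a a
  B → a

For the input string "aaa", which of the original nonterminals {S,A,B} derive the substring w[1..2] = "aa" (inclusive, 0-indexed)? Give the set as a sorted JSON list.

CNF form of G:
  S -> S T1 | T0 A | T2 B | b | c
  A -> T0 T0
  B -> a
  T0 -> a
  T1 -> c
  T2 -> b

CYK fill — only the sub-triangle for w[1..2]:
  [1..1]={B,T0}  "a"  orig:{B}
  [2..2]={B,T0}  "a"  orig:{B}
  [1..2]={A}  "aa"

Original NTs in T[1,2] deriving "aa": ["A"]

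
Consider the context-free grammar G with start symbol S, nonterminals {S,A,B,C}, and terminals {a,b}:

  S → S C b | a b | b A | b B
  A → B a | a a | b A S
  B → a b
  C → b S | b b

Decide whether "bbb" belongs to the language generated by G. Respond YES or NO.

CNF form of G:
  S -> S X3 | T0 T1 | T1 A | T1 B
  A -> B T0 | T0 T0 | T1 X2
  B -> T0 T1
  C -> T1 S | T1 T1
  T0 -> a
  T1 -> b
  X2 -> A S
  X3 -> C T1

CYK fill:
  T[0,0] 'b' = {T1}  orig:{}
  T[1,1] 'b' = {T1}  orig:{}
  T[2,2] 'b' = {T1}  orig:{}
  T[0,1] 'bb' = {C}
  T[1,2] 'bb' = {C}
  T[0,2] 'bbb' = {X3}  orig:{}

S ∉ T[0,2] ⇒ NO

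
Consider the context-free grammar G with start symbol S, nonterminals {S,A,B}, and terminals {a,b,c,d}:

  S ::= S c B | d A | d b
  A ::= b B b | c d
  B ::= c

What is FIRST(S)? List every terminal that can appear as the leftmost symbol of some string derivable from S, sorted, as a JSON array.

Compute FIRST by fixpoint:
pass 1:
  A via A→b B b: +{b}
  A via A→c d: +{c}
  B via B→c: +{c}
  S via S→d A: +{d}
  FIRST[S]={d}  FIRST[A]={b,c}  FIRST[B]={c}
pass 2: done
  FIRST[S]={d}  FIRST[A]={b,c}  FIRST[B]={c}

FIRST(S) = ["d"]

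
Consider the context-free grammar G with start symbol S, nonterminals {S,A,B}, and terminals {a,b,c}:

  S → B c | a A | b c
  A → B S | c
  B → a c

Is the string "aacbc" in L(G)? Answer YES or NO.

CNF form of G:
  S -> B T1 | T0 A | T2 T1
  A -> B S | c
  B -> T0 T1
  T0 -> a
  T1 -> c
  T2 -> b

CYK table (by increasing span):
  T[0,0] 'a' = {T0}  orig:{}
  T[1,1] 'a' = {T0}  orig:{}
  T[2,2] 'c' = {A,T1}  orig:{A}
  T[3,3] 'b' = {T2}  orig:{}
  T[4,4] 'c' = {A,T1}  orig:{A}
  T[0,1] 'aa' = ∅
  T[1,2] 'ac' = {B,S}
  T[2,3] 'cb' = ∅
  T[3,4] 'bc' = {S}
  T[0,2] 'aac' = ∅
  T[1,3] 'acb' = ∅
  T[2,4] 'cbc' = ∅
  T[0,3] 'aacb' = ∅
  T[1,4] 'acbc' = {A}
  T[0,4] 'aacbc' = {S}

S ∈ T[0,4] ⇒ YES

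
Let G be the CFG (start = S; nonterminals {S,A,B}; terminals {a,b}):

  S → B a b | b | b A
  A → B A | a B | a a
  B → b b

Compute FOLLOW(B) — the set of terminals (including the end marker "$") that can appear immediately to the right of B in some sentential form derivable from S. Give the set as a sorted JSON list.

FIRST sets, iterate to fixpoint:
iter 1:
  A via A→a B: +{a}
  B via B→b b: +{b}
  S via S→B a b: +{b}
  FIRST(S)={b}  FIRST(A)={a}  FIRST(B)={b}
iter 2:
  A via A→B A: +{b}
  FIRST(S)={b}  FIRST(A)={a,b}  FIRST(B)={b}
iter 3: done
  FIRST(S)={b}  FIRST(A)={a,b}  FIRST(B)={b}

FOLLOW iteration:
initialize: $ ∈ FOLLOW(S)
[1]
  A→B A: FOLLOW(B) ⊇ FIRST(A) = {a,b}; new: +{a,b}
  S→b A: FOLLOW(A) ⊇ FOLLOW(S) ⊇ {$}; new: +{$}
  FOLLOW(S)={$}  FOLLOW(A)={$}  FOLLOW(B)={a,b}
[2]
  A→a B: FOLLOW(B) ⊇ FOLLOW(A) ⊇ {$}; new: +{$}
  FOLLOW(S)={$}  FOLLOW(A)={$}  FOLLOW(B)={$,a,b}
[3] done
  FOLLOW(S)={$}  FOLLOW(A)={$}  FOLLOW(B)={$,a,b}

FOLLOW(B) = ["$", "a", "b"]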